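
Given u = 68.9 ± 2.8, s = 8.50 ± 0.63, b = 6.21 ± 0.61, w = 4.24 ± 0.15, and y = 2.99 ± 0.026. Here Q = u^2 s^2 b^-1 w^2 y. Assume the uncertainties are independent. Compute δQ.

For a monomial Q ∝ u^2, s^2, b^-1, w^2, y, fractional errors add in quadrature:
  (2·δu/u)² = (2×0.0406)² = 0.00661;  (2·δs/s)² = (2×0.0741)² = 0.0220;  (-1·δb/b)² = (-1×0.0982)² = 0.00965;  (2·δw/w)² = (2×0.0354)² = 0.00501;  (1·δy/y)² = (1×0.00870)² = 7.56e-05
δQ/Q = √(0.0433) = 0.208
Q = 2.97e+06, so δQ = 0.208 × 2.97e+06 = 6.18e+05.

6.18e+05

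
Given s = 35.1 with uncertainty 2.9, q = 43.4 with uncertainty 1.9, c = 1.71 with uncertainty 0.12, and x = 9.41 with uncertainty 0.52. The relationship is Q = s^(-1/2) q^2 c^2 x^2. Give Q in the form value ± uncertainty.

82300 ± 16700

Q is a product of powers, so relative uncertainties combine in quadrature:
  (−½·δs/s)² = (-0.5×0.0826)² = 0.00171;  (2·δq/q)² = (2×0.0438)² = 0.00767;  (2·δc/c)² = (2×0.0702)² = 0.0197;  (2·δx/x)² = (2×0.0553)² = 0.0122
δQ/Q = √(0.0413) = 0.203
Q = 82300, so δQ = 0.203 × 82300 = 16700.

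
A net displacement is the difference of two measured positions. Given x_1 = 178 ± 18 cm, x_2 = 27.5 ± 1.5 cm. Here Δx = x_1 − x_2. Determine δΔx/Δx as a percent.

12.0%

For a sum/difference, combine absolute errors in quadrature:
  (δx_1)² = 324;  (δx_2)² = 2.25
δΔx = √(326) = 18.1 cm
Δx = 150 cm, so δΔx/Δx = 18.1/150 = 0.120.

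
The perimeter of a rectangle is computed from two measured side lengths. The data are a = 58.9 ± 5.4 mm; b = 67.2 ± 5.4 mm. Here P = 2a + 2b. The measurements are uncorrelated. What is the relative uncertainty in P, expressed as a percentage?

6.06%

Each term contributes (cᵢ δxᵢ)² to (δP)²:
  (2·δa)² = 117;  (2·δb)² = 117
δP = √(233) = 15.3 mm
P = 252 mm, so δP/P = 15.3/252 = 0.0606.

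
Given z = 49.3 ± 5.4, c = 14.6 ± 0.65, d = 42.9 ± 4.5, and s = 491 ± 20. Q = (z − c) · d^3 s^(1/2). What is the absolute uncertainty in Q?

Let u = z − c = 34.7. δu = √(δz² + δc²) = √(29.2 + 0.423) = 5.44, so δu/u = 0.157.
Q is then a monomial in u, d, s:
δQ/Q = √((δu/u)² + (3·δd/d)² + (½·δs/s)²) = √(0.0246 + 0.0990 + 0.000415) = 0.352
Q = 6.07e+07, so δQ = 0.352 × 6.07e+07 = 2.14e+07.

2.14e+07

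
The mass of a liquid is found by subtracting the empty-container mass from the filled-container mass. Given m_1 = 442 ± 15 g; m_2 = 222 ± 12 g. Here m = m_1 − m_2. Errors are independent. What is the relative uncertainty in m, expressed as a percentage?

8.73%

Sums and differences: (δm)² = Σ (cᵢ δxᵢ)².
  (δm_1)² = 225;  (δm_2)² = 144
δm = √(369) = 19.2 g
m = 220 g, so δm/m = 19.2/220 = 0.0873.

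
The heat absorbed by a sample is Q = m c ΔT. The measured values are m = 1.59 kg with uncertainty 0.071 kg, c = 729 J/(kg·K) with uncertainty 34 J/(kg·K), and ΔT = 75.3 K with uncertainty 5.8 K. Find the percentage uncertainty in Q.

10.1%

For a monomial Q ∝ m, c, ΔT, fractional errors add in quadrature:
  (1·δm/m)² = (1×0.0447)² = 0.00199;  (1·δc/c)² = (1×0.0466)² = 0.00218;  (1·δΔT/ΔT)² = (1×0.0770)² = 0.00593
δQ/Q = √(0.0101) = 0.101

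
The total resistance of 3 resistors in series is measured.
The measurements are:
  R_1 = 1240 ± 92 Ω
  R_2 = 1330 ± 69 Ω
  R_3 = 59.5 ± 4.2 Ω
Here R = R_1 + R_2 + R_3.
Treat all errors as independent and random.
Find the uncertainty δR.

For a sum/difference, combine absolute errors in quadrature:
  (δR_1)² = 8460;  (δR_2)² = 4760;  (δR_3)² = 17.6
δR = √(13200) = 115 Ω

115 Ω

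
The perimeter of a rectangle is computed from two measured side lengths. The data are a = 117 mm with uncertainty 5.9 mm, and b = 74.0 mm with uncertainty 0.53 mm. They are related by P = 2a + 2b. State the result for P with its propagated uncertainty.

P is a linear combination, so absolute uncertainties add in quadrature:
  (2·δa)² = 139;  (2·δb)² = 1.12
δP = √(140) = 11.8 mm
P = 382 mm.

382 ± 11.8 mm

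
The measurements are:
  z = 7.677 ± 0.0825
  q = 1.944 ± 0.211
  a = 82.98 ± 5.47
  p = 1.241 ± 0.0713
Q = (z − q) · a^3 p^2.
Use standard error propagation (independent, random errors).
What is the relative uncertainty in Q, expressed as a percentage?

Let u = z − q = 5.733. δu = √(δz² + δq²) = √(0.00681 + 0.0445) = 0.227, so δu/u = 0.0395.
Q is then a monomial in u, a, p:
δQ/Q = √((δu/u)² + (3·δa/a)² + (2·δp/p)²) = √(0.00156 + 0.0391 + 0.0132) = 0.232

23.2%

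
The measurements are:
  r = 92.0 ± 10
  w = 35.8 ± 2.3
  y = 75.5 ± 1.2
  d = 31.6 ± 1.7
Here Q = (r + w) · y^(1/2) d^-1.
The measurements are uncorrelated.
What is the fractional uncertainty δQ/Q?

0.0970

Let u = r + w = 128. δu = √(δr² + δw²) = √(100 + 5.29) = 10.3, so δu/u = 0.0803.
Q is then a monomial in u, y, d:
δQ/Q = √((δu/u)² + (½·δy/y)² + (-1·δd/d)²) = √(0.00645 + 6.32e-05 + 0.00289) = 0.0970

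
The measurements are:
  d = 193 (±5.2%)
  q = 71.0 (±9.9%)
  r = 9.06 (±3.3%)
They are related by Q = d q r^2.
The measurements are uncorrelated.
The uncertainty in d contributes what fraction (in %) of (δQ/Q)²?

(δQ/Q)² = (1·δd/d)² + (1·δq/q)² + (2·δr/r)²
  d term: (1×0.0520)² = 0.00270
  q term: (1×0.0990)² = 0.00980
  r term: (2×0.0330)² = 0.00436
Total = 0.0169. Share from d = 0.00270/0.0169 = 0.160.

16.0%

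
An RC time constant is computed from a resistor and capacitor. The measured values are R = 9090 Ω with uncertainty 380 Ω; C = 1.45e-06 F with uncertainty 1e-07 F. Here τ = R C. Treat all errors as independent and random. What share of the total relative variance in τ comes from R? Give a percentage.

(δτ/τ)² = (1·δR/R)² + (1·δC/C)²
  R term: (1×0.0418)² = 0.00175
  C term: (1×0.0690)² = 0.00476
Total = 0.00650. Share from R = 0.00175/0.00650 = 0.269.

26.9%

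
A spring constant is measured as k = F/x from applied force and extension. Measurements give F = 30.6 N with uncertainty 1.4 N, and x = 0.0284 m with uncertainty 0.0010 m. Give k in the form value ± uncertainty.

For a monomial k ∝ F, x^-1, fractional errors add in quadrature:
  (1·δF/F)² = (1×0.0458)² = 0.00209;  (-1·δx/x)² = (-1×0.0352)² = 0.00124
δk/k = √(0.00333) = 0.0577
k = 1080 N/m, so δk = 0.0577 × 1080 = 62.2 N/m.

1080 ± 62.2 N/m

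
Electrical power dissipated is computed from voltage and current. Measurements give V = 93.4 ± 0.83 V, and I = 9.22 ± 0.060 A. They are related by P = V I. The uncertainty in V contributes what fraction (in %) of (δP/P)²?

(δP/P)² = (1·δV/V)² + (1·δI/I)²
  V term: (1×0.00889)² = 7.9e-05
  I term: (1×0.00651)² = 4.23e-05
Total = 0.000121. Share from V = 7.9e-05/0.000121 = 0.651.

65.1%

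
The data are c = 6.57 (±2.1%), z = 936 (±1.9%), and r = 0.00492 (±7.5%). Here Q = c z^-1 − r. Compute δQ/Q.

0.200

Let p = c·z^-1 = 0.00702. δp/p = √((1·δc/c)² + (-1·δz/z)²) = √(0.000441 + 0.000361) = 0.0283, so δp = 0.000199.
Q = p − r: δQ = √(δp² + δr²) = √(3.95e-08 + 1.36e-07) = 0.000419
Q = 0.00210, so δQ/Q = 0.000419/0.00210 = 0.200.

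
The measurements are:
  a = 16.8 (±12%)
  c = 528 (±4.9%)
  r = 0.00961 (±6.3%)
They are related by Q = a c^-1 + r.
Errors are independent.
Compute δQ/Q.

0.101

Let p = a·c^-1 = 0.0318. δp/p = √((1·δa/a)² + (-1·δc/c)²) = √(0.0144 + 0.00240) = 0.130, so δp = 0.00412.
Q = p + r: δQ = √(δp² + δr²) = √(1.7e-05 + 3.67e-07) = 0.00417
Q = 0.0414, so δQ/Q = 0.00417/0.0414 = 0.101.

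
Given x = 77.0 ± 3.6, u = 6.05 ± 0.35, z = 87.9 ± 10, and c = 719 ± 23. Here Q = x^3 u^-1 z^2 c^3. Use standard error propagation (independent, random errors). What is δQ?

Products/powers → add relative errors in quadrature, weighted by exponent:
  (3·δx/x)² = (3×0.0468)² = 0.0197;  (-1·δu/u)² = (-1×0.0579)² = 0.00335;  (2·δz/z)² = (2×0.114)² = 0.0518;  (3·δc/c)² = (3×0.0320)² = 0.00921
δQ/Q = √(0.0840) = 0.290
Q = 2.17e+17, so δQ = 0.290 × 2.17e+17 = 6.28e+16.

6.28e+16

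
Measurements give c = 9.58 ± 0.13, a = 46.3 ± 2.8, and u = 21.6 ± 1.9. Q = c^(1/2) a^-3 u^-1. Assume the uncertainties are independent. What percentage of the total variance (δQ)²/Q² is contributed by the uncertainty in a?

80.9%

(δQ/Q)² = (½·δc/c)² + (-3·δa/a)² + (-1·δu/u)²
  c term: (0.5×0.0136)² = 4.6e-05
  a term: (-3×0.0605)² = 0.0329
  u term: (-1×0.0880)² = 0.00774
Total = 0.0407. Share from a = 0.0329/0.0407 = 0.809.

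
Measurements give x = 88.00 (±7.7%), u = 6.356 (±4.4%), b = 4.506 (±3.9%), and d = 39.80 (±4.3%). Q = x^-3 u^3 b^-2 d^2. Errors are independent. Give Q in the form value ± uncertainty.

0.02940 ± 0.00853

Q is a product of powers, so relative uncertainties combine in quadrature:
  (-3·δx/x)² = (-3×0.0770)² = 0.0534;  (3·δu/u)² = (3×0.0440)² = 0.0174;  (-2·δb/b)² = (-2×0.0390)² = 0.00608;  (2·δd/d)² = (2×0.0430)² = 0.00740
δQ/Q = √(0.0843) = 0.290
Q = 0.02940, so δQ = 0.290 × 0.02940 = 0.00853.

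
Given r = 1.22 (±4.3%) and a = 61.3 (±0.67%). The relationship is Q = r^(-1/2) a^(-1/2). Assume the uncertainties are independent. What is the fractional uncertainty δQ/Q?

0.0218

Q is a product of powers, so relative uncertainties combine in quadrature:
  (−½·δr/r)² = (-0.5×0.0430)² = 0.000462;  (−½·δa/a)² = (-0.5×0.00670)² = 1.12e-05
δQ/Q = √(0.000473) = 0.0218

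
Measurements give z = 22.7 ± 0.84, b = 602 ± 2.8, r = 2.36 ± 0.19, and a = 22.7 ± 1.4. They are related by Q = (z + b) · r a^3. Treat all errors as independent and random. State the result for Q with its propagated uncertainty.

Let u = z + b = 625. δu = √(δz² + δb²) = √(0.706 + 7.84) = 2.92, so δu/u = 0.00468.
Q is then a monomial in u, r, a:
δQ/Q = √((δu/u)² + (1·δr/r)² + (3·δa/a)²) = √(2.19e-05 + 0.00648 + 0.0342) = 0.202
Q = 1.72e+07, so δQ = 0.202 × 1.72e+07 = 3.48e+06.

(1.72 ± 0.348) × 10^7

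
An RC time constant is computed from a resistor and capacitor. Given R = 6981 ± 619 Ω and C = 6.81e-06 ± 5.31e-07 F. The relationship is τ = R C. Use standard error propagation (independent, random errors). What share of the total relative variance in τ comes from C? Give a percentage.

(δτ/τ)² = (1·δR/R)² + (1·δC/C)²
  R term: (1×0.0887)² = 0.00786
  C term: (1×0.0780)² = 0.00608
Total = 0.0139. Share from C = 0.00608/0.0139 = 0.436.

43.6%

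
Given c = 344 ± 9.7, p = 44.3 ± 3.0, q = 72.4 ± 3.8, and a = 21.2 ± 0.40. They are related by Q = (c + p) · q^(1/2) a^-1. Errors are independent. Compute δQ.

6.48

Let u = c + p = 388. δu = √(δc² + δp²) = √(94.1 + 9.00) = 10.2, so δu/u = 0.0261.
Q is then a monomial in u, q, a:
δQ/Q = √((δu/u)² + (½·δq/q)² + (-1·δa/a)²) = √(0.000684 + 0.000689 + 0.000356) = 0.0416
Q = 156, so δQ = 0.0416 × 156 = 6.48.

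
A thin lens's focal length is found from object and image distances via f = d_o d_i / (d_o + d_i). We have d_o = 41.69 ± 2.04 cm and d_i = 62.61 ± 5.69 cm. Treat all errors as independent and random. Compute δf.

∂f/∂d_o = (d_i/(d_o+d_i))² = 0.360;  ∂f/∂d_i = (d_o/(d_o+d_i))² = 0.160
δf = √((∂f/∂d_o · δd_o)² + (∂f/∂d_i · δd_i)²) = √(0.540 + 0.826) = 1.17 cm

1.17 cm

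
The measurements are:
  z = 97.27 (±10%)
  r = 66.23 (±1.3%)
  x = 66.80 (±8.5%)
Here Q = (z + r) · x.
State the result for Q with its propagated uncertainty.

Let u = z + r = 163.5. δu = √(δz² + δr²) = √(94.6 + 0.741) = 9.77, so δu/u = 0.0597.
Q is then a monomial in u, x:
δQ/Q = √((δu/u)² + (1·δx/x)²) = √(0.00357 + 0.00723) = 0.104
Q = 10920, so δQ = 0.104 × 10920 = 1130.

10920 ± 1130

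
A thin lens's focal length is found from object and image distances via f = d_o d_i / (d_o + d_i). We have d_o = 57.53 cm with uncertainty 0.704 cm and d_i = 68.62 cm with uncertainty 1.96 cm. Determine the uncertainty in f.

∂f/∂d_o = (d_i/(d_o+d_i))² = 0.296;  ∂f/∂d_i = (d_o/(d_o+d_i))² = 0.208
δf = √((∂f/∂d_o · δd_o)² + (∂f/∂d_i · δd_i)²) = √(0.0434 + 0.166) = 0.458 cm

0.458 cm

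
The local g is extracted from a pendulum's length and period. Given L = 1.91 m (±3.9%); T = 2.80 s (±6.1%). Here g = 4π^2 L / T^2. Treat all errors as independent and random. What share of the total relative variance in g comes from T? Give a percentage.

90.7%

(δg/g)² = (1·δL/L)² + (-2·δT/T)²
  L term: (1×0.0390)² = 0.00152
  T term: (-2×0.0610)² = 0.0149
Total = 0.0164. Share from T = 0.0149/0.0164 = 0.907.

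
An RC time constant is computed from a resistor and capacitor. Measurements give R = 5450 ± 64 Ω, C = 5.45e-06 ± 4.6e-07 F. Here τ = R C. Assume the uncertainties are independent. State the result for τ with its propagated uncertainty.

0.0297 ± 0.00253 s

τ is a product of powers, so relative uncertainties combine in quadrature:
  (1·δR/R)² = (1×0.0117)² = 0.000138;  (1·δC/C)² = (1×0.0844)² = 0.00712
δτ/τ = √(0.00726) = 0.0852
τ = 0.0297 s, so δτ = 0.0852 × 0.0297 = 0.00253 s.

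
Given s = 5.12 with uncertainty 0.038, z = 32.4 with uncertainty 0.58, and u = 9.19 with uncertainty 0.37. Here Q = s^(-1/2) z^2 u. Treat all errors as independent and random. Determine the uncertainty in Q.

230

For a monomial Q ∝ s^(-1/2), z^2, u, fractional errors add in quadrature:
  (−½·δs/s)² = (-0.5×0.00742)² = 1.38e-05;  (2·δz/z)² = (2×0.0179)² = 0.00128;  (1·δu/u)² = (1×0.0403)² = 0.00162
δQ/Q = √(0.00292) = 0.0540
Q = 4260, so δQ = 0.0540 × 4260 = 230.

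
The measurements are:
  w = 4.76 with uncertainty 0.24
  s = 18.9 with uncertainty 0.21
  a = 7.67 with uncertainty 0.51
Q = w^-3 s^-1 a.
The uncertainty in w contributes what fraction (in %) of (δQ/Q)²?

83.4%

(δQ/Q)² = (-3·δw/w)² + (-1·δs/s)² + (1·δa/a)²
  w term: (-3×0.0504)² = 0.0229
  s term: (-1×0.0111)² = 0.000123
  a term: (1×0.0665)² = 0.00442
Total = 0.0274. Share from w = 0.0229/0.0274 = 0.834.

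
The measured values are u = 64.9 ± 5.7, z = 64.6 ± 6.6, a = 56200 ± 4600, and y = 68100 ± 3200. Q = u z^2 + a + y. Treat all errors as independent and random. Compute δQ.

60500

Let p = u·z^2 = 2.71e+05. δp/p = √((1·δu/u)² + (2·δz/z)²) = √(0.00771 + 0.0418) = 0.222, so δp = 60200.
Q = p + a + y: δQ = √(δp² + δa² + δy²) = √(3.63e+09 + 2.12e+07 + 1.02e+07) = 60500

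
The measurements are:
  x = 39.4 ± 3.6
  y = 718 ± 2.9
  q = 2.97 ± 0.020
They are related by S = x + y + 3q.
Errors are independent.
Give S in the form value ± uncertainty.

S is a linear combination, so absolute uncertainties add in quadrature:
  (δx)² = 13.0;  (δy)² = 8.41;  (3·δq)² = 0.00360
δS = √(21.4) = 4.62
S = 766.

766 ± 4.62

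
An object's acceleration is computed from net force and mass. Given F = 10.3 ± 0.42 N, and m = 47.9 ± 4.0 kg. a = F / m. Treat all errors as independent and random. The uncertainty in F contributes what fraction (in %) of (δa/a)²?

19.3%

(δa/a)² = (1·δF/F)² + (-1·δm/m)²
  F term: (1×0.0408)² = 0.00166
  m term: (-1×0.0835)² = 0.00697
Total = 0.00864. Share from F = 0.00166/0.00864 = 0.193.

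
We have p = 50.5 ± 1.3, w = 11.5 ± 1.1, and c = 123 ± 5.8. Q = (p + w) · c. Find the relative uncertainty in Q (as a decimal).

Let u = p + w = 62.0. δu = √(δp² + δw²) = √(1.69 + 1.21) = 1.70, so δu/u = 0.0275.
Q is then a monomial in u, c:
δQ/Q = √((δu/u)² + (1·δc/c)²) = √(0.000754 + 0.00222) = 0.0546

0.0546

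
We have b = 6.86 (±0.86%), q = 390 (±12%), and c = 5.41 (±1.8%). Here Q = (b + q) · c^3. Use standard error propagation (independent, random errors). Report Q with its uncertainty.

62800 ± 8150

Let u = b + q = 397. δu = √(δb² + δq²) = √(0.00348 + 2190) = 46.8, so δu/u = 0.118.
Q is then a monomial in u, c:
δQ/Q = √((δu/u)² + (3·δc/c)²) = √(0.0139 + 0.00292) = 0.130
Q = 62800, so δQ = 0.130 × 62800 = 8150.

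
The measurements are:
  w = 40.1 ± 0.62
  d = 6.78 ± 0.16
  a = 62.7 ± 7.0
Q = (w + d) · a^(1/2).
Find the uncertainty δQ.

21.3

Let u = w + d = 46.9. δu = √(δw² + δd²) = √(0.384 + 0.0256) = 0.640, so δu/u = 0.0137.
Q is then a monomial in u, a:
δQ/Q = √((δu/u)² + (½·δa/a)²) = √(0.000187 + 0.00312) = 0.0575
Q = 371, so δQ = 0.0575 × 371 = 21.3.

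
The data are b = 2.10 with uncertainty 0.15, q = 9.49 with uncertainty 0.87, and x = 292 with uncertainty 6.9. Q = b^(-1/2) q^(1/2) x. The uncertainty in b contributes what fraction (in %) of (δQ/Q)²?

(δQ/Q)² = (−½·δb/b)² + (½·δq/q)² + (1·δx/x)²
  b term: (-0.5×0.0714)² = 0.00128
  q term: (0.5×0.0917)² = 0.00210
  x term: (1×0.0236)² = 0.000558
Total = 0.00393. Share from b = 0.00128/0.00393 = 0.324.

32.4%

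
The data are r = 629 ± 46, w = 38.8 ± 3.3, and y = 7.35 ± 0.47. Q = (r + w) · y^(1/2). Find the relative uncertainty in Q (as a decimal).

0.0761

Let u = r + w = 668. δu = √(δr² + δw²) = √(2120 + 10.9) = 46.1, so δu/u = 0.0691.
Q is then a monomial in u, y:
δQ/Q = √((δu/u)² + (½·δy/y)²) = √(0.00477 + 0.00102) = 0.0761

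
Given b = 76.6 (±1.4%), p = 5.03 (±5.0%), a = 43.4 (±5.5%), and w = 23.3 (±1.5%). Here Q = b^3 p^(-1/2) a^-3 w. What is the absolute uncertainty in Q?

Since Q is a product/quotient, work with relative uncertainties:
  (3·δb/b)² = (3×0.0140)² = 0.00176;  (−½·δp/p)² = (-0.5×0.0500)² = 0.000625;  (-3·δa/a)² = (-3×0.0550)² = 0.0272;  (1·δw/w)² = (1×0.0150)² = 0.000225
δQ/Q = √(0.0298) = 0.173
Q = 57.1, so δQ = 0.173 × 57.1 = 9.87.

9.87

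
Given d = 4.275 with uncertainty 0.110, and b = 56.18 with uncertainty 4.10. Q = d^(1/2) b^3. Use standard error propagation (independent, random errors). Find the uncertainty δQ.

For a monomial Q ∝ d^(1/2), b^3, fractional errors add in quadrature:
  (½·δd/d)² = (0.5×0.0257)² = 0.000166;  (3·δb/b)² = (3×0.0730)² = 0.0479
δQ/Q = √(0.0481) = 0.219
Q = 366600, so δQ = 0.219 × 366600 = 80400.

80400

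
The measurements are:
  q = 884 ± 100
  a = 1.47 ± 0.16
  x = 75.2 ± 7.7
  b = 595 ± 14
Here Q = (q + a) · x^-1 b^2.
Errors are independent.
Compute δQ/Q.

Let u = q + a = 885. δu = √(δq² + δa²) = √(10000 + 0.0256) = 100, so δu/u = 0.113.
Q is then a monomial in u, x, b:
δQ/Q = √((δu/u)² + (-1·δx/x)² + (2·δb/b)²) = √(0.0128 + 0.0105 + 0.00221) = 0.160

0.160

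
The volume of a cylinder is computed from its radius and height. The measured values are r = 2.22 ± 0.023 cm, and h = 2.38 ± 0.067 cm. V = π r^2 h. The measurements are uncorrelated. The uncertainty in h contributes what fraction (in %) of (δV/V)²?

(δV/V)² = (2·δr/r)² + (1·δh/h)²
  r term: (2×0.0104)² = 0.000429
  h term: (1×0.0282)² = 0.000792
Total = 0.00122. Share from h = 0.000792/0.00122 = 0.649.

64.9%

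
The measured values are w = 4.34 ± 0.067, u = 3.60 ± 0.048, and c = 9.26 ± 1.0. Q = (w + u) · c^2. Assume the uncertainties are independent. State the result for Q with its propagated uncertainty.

Let h = w + u = 7.94. δh = √(δw² + δu²) = √(0.00449 + 0.00230) = 0.0824, so δh/h = 0.0104.
Q is then a monomial in h, c:
δQ/Q = √((δh/h)² + (2·δc/c)²) = √(0.000108 + 0.0466) = 0.216
Q = 681, so δQ = 0.216 × 681 = 147.

681 ± 147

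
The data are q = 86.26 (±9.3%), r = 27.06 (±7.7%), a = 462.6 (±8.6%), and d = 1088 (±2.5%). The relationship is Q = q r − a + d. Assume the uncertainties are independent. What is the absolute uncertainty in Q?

286

Let p = q·r = 2334. δp/p = √((1·δq/q)² + (1·δr/r)²) = √(0.00865 + 0.00593) = 0.121, so δp = 282.
Q = p − a + d: δQ = √(δp² + δa² + δd²) = √(79400 + 1580 + 740) = 286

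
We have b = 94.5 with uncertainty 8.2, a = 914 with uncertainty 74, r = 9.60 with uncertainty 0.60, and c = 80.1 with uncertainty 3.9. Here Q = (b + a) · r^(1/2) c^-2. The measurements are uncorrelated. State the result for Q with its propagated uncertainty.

0.487 ± 0.0614

Let u = b + a = 1010. δu = √(δb² + δa²) = √(67.2 + 5480) = 74.5, so δu/u = 0.0738.
Q is then a monomial in u, r, c:
δQ/Q = √((δu/u)² + (½·δr/r)² + (-2·δc/c)²) = √(0.00545 + 0.000977 + 0.00948) = 0.126
Q = 0.487, so δQ = 0.126 × 0.487 = 0.0614.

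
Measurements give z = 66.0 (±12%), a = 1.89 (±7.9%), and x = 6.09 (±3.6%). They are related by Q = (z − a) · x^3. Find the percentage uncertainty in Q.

16.4%

Let u = z − a = 64.1. δu = √(δz² + δa²) = √(62.7 + 0.0223) = 7.92, so δu/u = 0.124.
Q is then a monomial in u, x:
δQ/Q = √((δu/u)² + (3·δx/x)²) = √(0.0153 + 0.0117) = 0.164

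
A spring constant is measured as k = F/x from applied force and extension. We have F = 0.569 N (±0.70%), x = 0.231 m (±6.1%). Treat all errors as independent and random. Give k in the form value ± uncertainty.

Since k is a product/quotient, work with relative uncertainties:
  (1·δF/F)² = (1×0.00700)² = 4.9e-05;  (-1·δx/x)² = (-1×0.0610)² = 0.00372
δk/k = √(0.00377) = 0.0614
k = 2.46 N/m, so δk = 0.0614 × 2.46 = 0.151 N/m.

2.46 ± 0.151 N/m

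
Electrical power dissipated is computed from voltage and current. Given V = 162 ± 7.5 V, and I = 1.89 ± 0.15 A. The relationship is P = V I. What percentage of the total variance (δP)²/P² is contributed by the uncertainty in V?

(δP/P)² = (1·δV/V)² + (1·δI/I)²
  V term: (1×0.0463)² = 0.00214
  I term: (1×0.0794)² = 0.00630
Total = 0.00844. Share from V = 0.00214/0.00844 = 0.254.

25.4%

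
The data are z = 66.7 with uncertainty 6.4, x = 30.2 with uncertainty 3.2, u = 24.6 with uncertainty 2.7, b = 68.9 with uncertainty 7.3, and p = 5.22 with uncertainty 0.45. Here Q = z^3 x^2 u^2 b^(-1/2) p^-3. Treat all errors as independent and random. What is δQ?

Each factor contributes (exponent × relative error)² to (δQ/Q)²:
  (3·δz/z)² = (3×0.0960)² = 0.0829;  (2·δx/x)² = (2×0.106)² = 0.0449;  (2·δu/u)² = (2×0.110)² = 0.0482;  (−½·δb/b)² = (-0.5×0.106)² = 0.00281;  (-3·δp/p)² = (-3×0.0862)² = 0.0669
δQ/Q = √(0.246) = 0.496
Q = 1.39e+08, so δQ = 0.496 × 1.39e+08 = 6.88e+07.

6.88e+07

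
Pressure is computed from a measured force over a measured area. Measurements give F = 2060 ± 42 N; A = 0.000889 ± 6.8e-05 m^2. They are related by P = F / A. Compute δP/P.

Products/powers → add relative errors in quadrature, weighted by exponent:
  (1·δF/F)² = (1×0.0204)² = 0.000416;  (-1·δA/A)² = (-1×0.0765)² = 0.00585
δP/P = √(0.00627) = 0.0792

0.0792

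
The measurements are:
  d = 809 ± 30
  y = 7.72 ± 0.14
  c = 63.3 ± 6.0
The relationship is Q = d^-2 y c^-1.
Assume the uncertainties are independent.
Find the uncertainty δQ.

2.27e-08

For a monomial Q ∝ d^-2, y, c^-1, fractional errors add in quadrature:
  (-2·δd/d)² = (-2×0.0371)² = 0.00550;  (1·δy/y)² = (1×0.0181)² = 0.000329;  (-1·δc/c)² = (-1×0.0948)² = 0.00898
δQ/Q = √(0.0148) = 0.122
Q = 1.86e-07, so δQ = 0.122 × 1.86e-07 = 2.27e-08.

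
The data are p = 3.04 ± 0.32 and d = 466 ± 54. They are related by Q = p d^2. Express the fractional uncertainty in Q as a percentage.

Products/powers → add relative errors in quadrature, weighted by exponent:
  (1·δp/p)² = (1×0.105)² = 0.0111;  (2·δd/d)² = (2×0.116)² = 0.0537
δQ/Q = √(0.0648) = 0.255

25.5%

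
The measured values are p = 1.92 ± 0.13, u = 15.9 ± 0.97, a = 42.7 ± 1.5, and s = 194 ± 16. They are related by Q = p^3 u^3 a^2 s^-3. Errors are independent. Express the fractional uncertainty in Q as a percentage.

Q is a product of powers, so relative uncertainties combine in quadrature:
  (3·δp/p)² = (3×0.0677)² = 0.0413;  (3·δu/u)² = (3×0.0610)² = 0.0335;  (2·δa/a)² = (2×0.0351)² = 0.00494;  (-3·δs/s)² = (-3×0.0825)² = 0.0612
δQ/Q = √(0.141) = 0.375

37.5%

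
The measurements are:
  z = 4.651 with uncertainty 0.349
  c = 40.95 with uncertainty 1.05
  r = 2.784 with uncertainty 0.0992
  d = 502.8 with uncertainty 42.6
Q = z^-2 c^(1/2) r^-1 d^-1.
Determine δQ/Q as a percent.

Each factor contributes (exponent × relative error)² to (δQ/Q)²:
  (-2·δz/z)² = (-2×0.0750)² = 0.0225;  (½·δc/c)² = (0.5×0.0256)² = 0.000164;  (-1·δr/r)² = (-1×0.0356)² = 0.00127;  (-1·δd/d)² = (-1×0.0847)² = 0.00718
δQ/Q = √(0.0311) = 0.176

17.6%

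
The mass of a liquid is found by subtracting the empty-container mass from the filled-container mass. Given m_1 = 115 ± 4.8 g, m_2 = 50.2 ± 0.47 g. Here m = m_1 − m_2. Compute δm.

For a sum/difference, combine absolute errors in quadrature:
  (δm_1)² = 23.0;  (δm_2)² = 0.221
δm = √(23.3) = 4.82 g

4.82 g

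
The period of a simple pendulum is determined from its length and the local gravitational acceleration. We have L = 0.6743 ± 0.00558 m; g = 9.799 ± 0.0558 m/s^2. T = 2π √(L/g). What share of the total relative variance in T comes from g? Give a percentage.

32.1%

(δT/T)² = (½·δL/L)² + (−½·δg/g)²
  L term: (0.5×0.00828)² = 1.71e-05
  g term: (-0.5×0.00569)² = 8.11e-06
Total = 2.52e-05. Share from g = 8.11e-06/2.52e-05 = 0.321.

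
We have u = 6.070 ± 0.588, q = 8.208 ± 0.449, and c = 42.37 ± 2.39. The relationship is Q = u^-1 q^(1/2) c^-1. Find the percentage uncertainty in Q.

11.5%

Relative error in a monomial: (δQ/Q)² = Σ (nᵢ · δxᵢ/xᵢ)².
  (-1·δu/u)² = (-1×0.0969)² = 0.00938;  (½·δq/q)² = (0.5×0.0547)² = 0.000748;  (-1·δc/c)² = (-1×0.0564)² = 0.00318
δQ/Q = √(0.0133) = 0.115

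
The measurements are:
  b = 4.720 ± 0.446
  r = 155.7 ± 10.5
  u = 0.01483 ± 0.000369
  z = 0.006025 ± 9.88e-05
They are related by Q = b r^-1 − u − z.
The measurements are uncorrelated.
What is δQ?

0.00354

Let p = b·r^-1 = 0.03031. δp/p = √((1·δb/b)² + (-1·δr/r)²) = √(0.00893 + 0.00455) = 0.116, so δp = 0.00352.
Q = p − u − z: δQ = √(δp² + δu² + δz²) = √(1.24e-05 + 1.36e-07 + 9.76e-09) = 0.00354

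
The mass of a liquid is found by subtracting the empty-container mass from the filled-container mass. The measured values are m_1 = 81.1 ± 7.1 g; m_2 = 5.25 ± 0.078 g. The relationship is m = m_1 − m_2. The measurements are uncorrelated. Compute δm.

7.10 g

m is a linear combination, so absolute uncertainties add in quadrature:
  (δm_1)² = 50.4;  (δm_2)² = 0.00608
δm = √(50.4) = 7.10 g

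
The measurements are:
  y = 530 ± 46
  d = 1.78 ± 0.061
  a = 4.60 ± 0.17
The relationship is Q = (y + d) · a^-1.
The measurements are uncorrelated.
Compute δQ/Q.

0.0941

Let u = y + d = 532. δu = √(δy² + δd²) = √(2120 + 0.00372) = 46.0, so δu/u = 0.0865.
Q is then a monomial in u, a:
δQ/Q = √((δu/u)² + (-1·δa/a)²) = √(0.00748 + 0.00137) = 0.0941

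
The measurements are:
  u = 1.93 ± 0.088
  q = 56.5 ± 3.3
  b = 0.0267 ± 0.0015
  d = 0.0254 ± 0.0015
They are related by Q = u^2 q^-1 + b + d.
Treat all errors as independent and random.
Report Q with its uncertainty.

0.118 ± 0.00745

Let p = u^2·q^-1 = 0.0659. δp/p = √((2·δu/u)² + (-1·δq/q)²) = √(0.00832 + 0.00341) = 0.108, so δp = 0.00714.
Q = p + b + d: δQ = √(δp² + δb² + δd²) = √(5.1e-05 + 2.25e-06 + 2.25e-06) = 0.00745
Q = 0.118.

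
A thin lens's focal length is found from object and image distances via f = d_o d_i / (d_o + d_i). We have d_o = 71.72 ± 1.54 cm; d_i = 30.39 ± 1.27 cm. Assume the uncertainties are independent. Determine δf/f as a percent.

3.00%

∂f/∂d_o = (d_i/(d_o+d_i))² = 0.0886;  ∂f/∂d_i = (d_o/(d_o+d_i))² = 0.493
δf = √((∂f/∂d_o · δd_o)² + (∂f/∂d_i · δd_i)²) = √(0.0186 + 0.393) = 0.641 cm
f = 21.35 cm, so δf/f = 0.641/21.35 = 0.0300.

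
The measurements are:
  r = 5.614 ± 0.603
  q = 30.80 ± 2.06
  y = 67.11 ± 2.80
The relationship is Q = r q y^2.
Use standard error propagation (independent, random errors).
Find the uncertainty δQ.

Products/powers → add relative errors in quadrature, weighted by exponent:
  (1·δr/r)² = (1×0.107)² = 0.0115;  (1·δq/q)² = (1×0.0669)² = 0.00447;  (2·δy/y)² = (2×0.0417)² = 0.00696
δQ/Q = √(0.0230) = 0.152
Q = 778700, so δQ = 0.152 × 778700 = 1.18e+05.

1.18e+05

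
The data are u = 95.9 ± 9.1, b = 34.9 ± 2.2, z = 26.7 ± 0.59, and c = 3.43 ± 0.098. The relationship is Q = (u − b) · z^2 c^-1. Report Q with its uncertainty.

12700 ± 2060

Let w = u − b = 61.0. δw = √(δu² + δb²) = √(82.8 + 4.84) = 9.36, so δw/w = 0.153.
Q is then a monomial in w, z, c:
δQ/Q = √((δw/w)² + (2·δz/z)² + (-1·δc/c)²) = √(0.0236 + 0.00195 + 0.000816) = 0.162
Q = 12700, so δQ = 0.162 × 12700 = 2060.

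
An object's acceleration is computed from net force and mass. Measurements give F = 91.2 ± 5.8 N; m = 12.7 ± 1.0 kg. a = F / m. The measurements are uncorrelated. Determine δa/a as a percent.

Relative error in a monomial: (δa/a)² = Σ (nᵢ · δxᵢ/xᵢ)².
  (1·δF/F)² = (1×0.0636)² = 0.00404;  (-1·δm/m)² = (-1×0.0787)² = 0.00620
δa/a = √(0.0102) = 0.101

10.1%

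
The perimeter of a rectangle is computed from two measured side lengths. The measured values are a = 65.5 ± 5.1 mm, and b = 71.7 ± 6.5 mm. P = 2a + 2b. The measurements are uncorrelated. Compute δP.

Each term contributes (cᵢ δxᵢ)² to (δP)²:
  (2·δa)² = 104;  (2·δb)² = 169
δP = √(273) = 16.5 mm

16.5 mm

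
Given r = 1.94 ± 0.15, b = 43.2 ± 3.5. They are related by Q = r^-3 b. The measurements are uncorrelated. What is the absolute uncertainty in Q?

Products/powers → add relative errors in quadrature, weighted by exponent:
  (-3·δr/r)² = (-3×0.0773)² = 0.0538;  (1·δb/b)² = (1×0.0810)² = 0.00656
δQ/Q = √(0.0604) = 0.246
Q = 5.92, so δQ = 0.246 × 5.92 = 1.45.

1.45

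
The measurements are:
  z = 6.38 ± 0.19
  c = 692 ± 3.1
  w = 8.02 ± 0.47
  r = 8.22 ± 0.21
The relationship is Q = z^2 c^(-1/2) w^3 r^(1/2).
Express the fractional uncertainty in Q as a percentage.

18.6%

Since Q is a product/quotient, work with relative uncertainties:
  (2·δz/z)² = (2×0.0298)² = 0.00355;  (−½·δc/c)² = (-0.5×0.00448)² = 5.02e-06;  (3·δw/w)² = (3×0.0586)² = 0.0309;  (½·δr/r)² = (0.5×0.0255)² = 0.000163
δQ/Q = √(0.0346) = 0.186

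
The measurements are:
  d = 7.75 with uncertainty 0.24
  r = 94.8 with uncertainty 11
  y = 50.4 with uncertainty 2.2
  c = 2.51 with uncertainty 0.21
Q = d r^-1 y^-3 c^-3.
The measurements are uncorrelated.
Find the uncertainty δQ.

Q is a product of powers, so relative uncertainties combine in quadrature:
  (1·δd/d)² = (1×0.0310)² = 0.000959;  (-1·δr/r)² = (-1×0.116)² = 0.0135;  (-3·δy/y)² = (-3×0.0437)² = 0.0171;  (-3·δc/c)² = (-3×0.0837)² = 0.0630
δQ/Q = √(0.0946) = 0.308
Q = 4.04e-08, so δQ = 0.308 × 4.04e-08 = 1.24e-08.

1.24e-08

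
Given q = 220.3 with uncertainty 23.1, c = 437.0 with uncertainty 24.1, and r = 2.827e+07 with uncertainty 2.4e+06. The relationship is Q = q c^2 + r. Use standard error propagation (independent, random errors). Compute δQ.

Let p = q·c^2 = 4.207e+07. δp/p = √((1·δq/q)² + (2·δc/c)²) = √(0.0110 + 0.0122) = 0.152, so δp = 6.4e+06.
Q = p + r: δQ = √(δp² + δr²) = √(4.1e+13 + 5.76e+12) = 6.84e+06

6.84e+06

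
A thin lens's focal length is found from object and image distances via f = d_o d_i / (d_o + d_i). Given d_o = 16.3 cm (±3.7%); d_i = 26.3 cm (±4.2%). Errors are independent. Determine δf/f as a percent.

∂f/∂d_o = (d_i/(d_o+d_i))² = 0.381;  ∂f/∂d_i = (d_o/(d_o+d_i))² = 0.146
δf = √((∂f/∂d_o · δd_o)² + (∂f/∂d_i · δd_i)²) = √(0.0528 + 0.0262) = 0.281 cm
f = 10.1 cm, so δf/f = 0.281/10.1 = 0.0279.

2.79%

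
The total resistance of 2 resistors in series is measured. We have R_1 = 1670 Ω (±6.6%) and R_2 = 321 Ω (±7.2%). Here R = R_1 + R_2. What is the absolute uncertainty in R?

113 Ω

For a sum/difference, combine absolute errors in quadrature:
  (δR_1)² = 12100;  (δR_2)² = 534
δR = √(12700) = 113 Ω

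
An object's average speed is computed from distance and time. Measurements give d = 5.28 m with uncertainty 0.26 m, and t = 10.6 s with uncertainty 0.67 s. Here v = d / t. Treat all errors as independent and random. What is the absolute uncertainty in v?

Products/powers → add relative errors in quadrature, weighted by exponent:
  (1·δd/d)² = (1×0.0492)² = 0.00242;  (-1·δt/t)² = (-1×0.0632)² = 0.00400
δv/v = √(0.00642) = 0.0801
v = 0.498 m/s, so δv = 0.0801 × 0.498 = 0.0399 m/s.

0.0399 m/s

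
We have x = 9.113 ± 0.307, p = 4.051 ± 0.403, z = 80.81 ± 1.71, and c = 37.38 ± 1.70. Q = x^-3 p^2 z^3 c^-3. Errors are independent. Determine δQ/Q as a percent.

26.9%

Products/powers → add relative errors in quadrature, weighted by exponent:
  (-3·δx/x)² = (-3×0.0337)² = 0.0102;  (2·δp/p)² = (2×0.0995)² = 0.0396;  (3·δz/z)² = (3×0.0212)² = 0.00403;  (-3·δc/c)² = (-3×0.0455)² = 0.0186
δQ/Q = √(0.0724) = 0.269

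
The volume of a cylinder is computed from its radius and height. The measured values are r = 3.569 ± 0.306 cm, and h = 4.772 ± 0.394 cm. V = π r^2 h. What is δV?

36.3 cm^3

Relative error in a monomial: (δV/V)² = Σ (nᵢ · δxᵢ/xᵢ)².
  (2·δr/r)² = (2×0.0857)² = 0.0294;  (1·δh/h)² = (1×0.0826)² = 0.00682
δV/V = √(0.0362) = 0.190
V = 191.0 cm^3, so δV = 0.190 × 191.0 = 36.3 cm^3.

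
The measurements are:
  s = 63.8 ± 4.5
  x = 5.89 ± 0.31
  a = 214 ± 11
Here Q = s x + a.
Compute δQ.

Let p = s·x = 376. δp/p = √((1·δs/s)² + (1·δx/x)²) = √(0.00497 + 0.00277) = 0.0880, so δp = 33.1.
Q = p + a: δQ = √(δp² + δa²) = √(1090 + 121) = 34.9

34.9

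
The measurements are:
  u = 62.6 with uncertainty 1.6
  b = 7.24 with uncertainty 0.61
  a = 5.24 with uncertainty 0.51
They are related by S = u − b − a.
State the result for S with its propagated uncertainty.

Each term contributes (cᵢ δxᵢ)² to (δS)²:
  (δu)² = 2.56;  (δb)² = 0.372;  (δa)² = 0.260
δS = √(3.19) = 1.79
S = 50.1.

50.1 ± 1.79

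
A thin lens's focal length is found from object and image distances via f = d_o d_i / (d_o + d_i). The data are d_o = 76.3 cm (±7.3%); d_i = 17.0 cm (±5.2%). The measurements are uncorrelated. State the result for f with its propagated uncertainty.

∂f/∂d_o = (d_i/(d_o+d_i))² = 0.0332;  ∂f/∂d_i = (d_o/(d_o+d_i))² = 0.669
δf = √((∂f/∂d_o · δd_o)² + (∂f/∂d_i · δd_i)²) = √(0.0342 + 0.350) = 0.619 cm
f = 13.9 cm.

13.9 ± 0.619 cm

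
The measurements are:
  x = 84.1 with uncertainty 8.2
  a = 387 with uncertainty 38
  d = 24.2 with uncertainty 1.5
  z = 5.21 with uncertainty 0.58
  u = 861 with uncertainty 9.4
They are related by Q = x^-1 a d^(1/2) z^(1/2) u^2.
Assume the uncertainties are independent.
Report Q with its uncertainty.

Relative error in a monomial: (δQ/Q)² = Σ (nᵢ · δxᵢ/xᵢ)².
  (-1·δx/x)² = (-1×0.0975)² = 0.00951;  (1·δa/a)² = (1×0.0982)² = 0.00964;  (½·δd/d)² = (0.5×0.0620)² = 0.000960;  (½·δz/z)² = (0.5×0.111)² = 0.00310;  (2·δu/u)² = (2×0.0109)² = 0.000477
δQ/Q = √(0.0237) = 0.154
Q = 3.83e+07, so δQ = 0.154 × 3.83e+07 = 5.89e+06.

(3.83 ± 0.589) × 10^7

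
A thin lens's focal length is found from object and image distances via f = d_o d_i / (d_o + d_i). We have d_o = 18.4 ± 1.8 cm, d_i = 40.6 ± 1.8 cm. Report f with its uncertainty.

∂f/∂d_o = (d_i/(d_o+d_i))² = 0.474;  ∂f/∂d_i = (d_o/(d_o+d_i))² = 0.0973
δf = √((∂f/∂d_o · δd_o)² + (∂f/∂d_i · δd_i)²) = √(0.727 + 0.0306) = 0.870 cm
f = 12.7 cm.

12.7 ± 0.870 cm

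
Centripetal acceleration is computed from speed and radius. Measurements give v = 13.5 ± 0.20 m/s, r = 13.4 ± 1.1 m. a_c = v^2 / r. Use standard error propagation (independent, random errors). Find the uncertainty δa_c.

Since a_c is a product/quotient, work with relative uncertainties:
  (2·δv/v)² = (2×0.0148)² = 0.000878;  (-1·δr/r)² = (-1×0.0821)² = 0.00674
δa_c/a_c = √(0.00762) = 0.0873
a_c = 13.6 m/s^2, so δa_c = 0.0873 × 13.6 = 1.19 m/s^2.

1.19 m/s^2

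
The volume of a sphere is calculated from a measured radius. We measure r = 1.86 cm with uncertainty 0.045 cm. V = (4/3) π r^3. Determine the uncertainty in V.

Products/powers → add relative errors in quadrature, weighted by exponent:
  (3·δr/r)² = (3×0.0242)² = 0.00527
δV/V = √(0.00527) = 0.0726
V = 27.0 cm^3, so δV = 0.0726 × 27.0 = 1.96 cm^3.

1.96 cm^3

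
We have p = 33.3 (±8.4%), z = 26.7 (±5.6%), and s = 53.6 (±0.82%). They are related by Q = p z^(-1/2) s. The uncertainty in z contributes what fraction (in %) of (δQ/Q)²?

(δQ/Q)² = (1·δp/p)² + (−½·δz/z)² + (1·δs/s)²
  p term: (1×0.0840)² = 0.00706
  z term: (-0.5×0.0560)² = 0.000784
  s term: (1×0.00820)² = 6.72e-05
Total = 0.00791. Share from z = 0.000784/0.00791 = 0.0991.

9.91%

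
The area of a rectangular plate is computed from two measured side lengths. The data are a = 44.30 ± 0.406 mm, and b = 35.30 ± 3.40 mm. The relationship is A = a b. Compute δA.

Each factor contributes (exponent × relative error)² to (δA/A)²:
  (1·δa/a)² = (1×0.00916)² = 8.4e-05;  (1·δb/b)² = (1×0.0963)² = 0.00928
δA/A = √(0.00936) = 0.0968
A = 1564 mm^2, so δA = 0.0968 × 1564 = 151 mm^2.

151 mm^2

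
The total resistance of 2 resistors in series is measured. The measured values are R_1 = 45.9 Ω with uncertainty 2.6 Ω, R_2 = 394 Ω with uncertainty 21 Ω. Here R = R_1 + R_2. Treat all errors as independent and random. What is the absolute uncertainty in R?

Each term contributes (cᵢ δxᵢ)² to (δR)²:
  (δR_1)² = 6.76;  (δR_2)² = 441
δR = √(448) = 21.2 Ω

21.2 Ω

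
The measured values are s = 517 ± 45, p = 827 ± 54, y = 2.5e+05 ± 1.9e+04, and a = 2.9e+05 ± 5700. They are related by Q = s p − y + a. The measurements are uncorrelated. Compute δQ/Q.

Let w = s·p = 4.28e+05. δw/w = √((1·δs/s)² + (1·δp/p)²) = √(0.00758 + 0.00426) = 0.109, so δw = 46500.
Q = w − y + a: δQ = √(δw² + δy² + δa²) = √(2.16e+09 + 3.61e+08 + 3.25e+07) = 50600
Q = 4.68e+05, so δQ/Q = 50600/4.68e+05 = 0.108.

0.108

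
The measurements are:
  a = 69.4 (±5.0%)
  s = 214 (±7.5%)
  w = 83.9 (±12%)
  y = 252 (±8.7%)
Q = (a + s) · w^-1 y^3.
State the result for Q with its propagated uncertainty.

(5.41 ± 1.58) × 10^7

Let u = a + s = 283. δu = √(δa² + δs²) = √(12.0 + 258) = 16.4, so δu/u = 0.0579.
Q is then a monomial in u, w, y:
δQ/Q = √((δu/u)² + (-1·δw/w)² + (3·δy/y)²) = √(0.00336 + 0.0144 + 0.0681) = 0.293
Q = 5.41e+07, so δQ = 0.293 × 5.41e+07 = 1.58e+07.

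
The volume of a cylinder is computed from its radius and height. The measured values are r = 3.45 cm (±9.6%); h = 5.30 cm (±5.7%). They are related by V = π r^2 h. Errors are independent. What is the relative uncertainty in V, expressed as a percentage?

V is a product of powers, so relative uncertainties combine in quadrature:
  (2·δr/r)² = (2×0.0960)² = 0.0369;  (1·δh/h)² = (1×0.0570)² = 0.00325
δV/V = √(0.0401) = 0.200

20.0%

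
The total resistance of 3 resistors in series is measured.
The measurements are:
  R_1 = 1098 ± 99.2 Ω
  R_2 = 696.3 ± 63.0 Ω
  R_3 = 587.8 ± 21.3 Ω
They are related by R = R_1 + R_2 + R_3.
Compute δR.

Sums and differences: (δR)² = Σ (cᵢ δxᵢ)².
  (δR_1)² = 9840;  (δR_2)² = 3970;  (δR_3)² = 454
δR = √(14300) = 119 Ω

119 Ω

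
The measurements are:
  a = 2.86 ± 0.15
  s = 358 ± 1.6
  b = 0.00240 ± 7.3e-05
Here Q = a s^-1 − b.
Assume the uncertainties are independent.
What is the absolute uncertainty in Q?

0.000427

Let p = a·s^-1 = 0.00799. δp/p = √((1·δa/a)² + (-1·δs/s)²) = √(0.00275 + 2e-05) = 0.0526, so δp = 0.000421.
Q = p − b: δQ = √(δp² + δb²) = √(1.77e-07 + 5.33e-09) = 0.000427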